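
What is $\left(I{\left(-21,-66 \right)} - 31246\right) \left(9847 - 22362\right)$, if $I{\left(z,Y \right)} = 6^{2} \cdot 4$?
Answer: $389241530$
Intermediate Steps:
$I{\left(z,Y \right)} = 144$ ($I{\left(z,Y \right)} = 36 \cdot 4 = 144$)
$\left(I{\left(-21,-66 \right)} - 31246\right) \left(9847 - 22362\right) = \left(144 - 31246\right) \left(9847 - 22362\right) = \left(-31102\right) \left(-12515\right) = 389241530$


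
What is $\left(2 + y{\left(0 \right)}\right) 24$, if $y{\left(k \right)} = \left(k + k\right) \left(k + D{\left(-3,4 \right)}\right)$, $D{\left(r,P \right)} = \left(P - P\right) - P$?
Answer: $48$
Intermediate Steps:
$D{\left(r,P \right)} = - P$ ($D{\left(r,P \right)} = 0 - P = - P$)
$y{\left(k \right)} = 2 k \left(-4 + k\right)$ ($y{\left(k \right)} = \left(k + k\right) \left(k - 4\right) = 2 k \left(k - 4\right) = 2 k \left(-4 + k\right)$)
$\left(2 + y{\left(0 \right)}\right) 24 = \left(2 + 2 \cdot 0 \left(-4 + 0\right)\right) 24 = \left(2 + 2 \cdot 0 \left(-4\right)\right) 24 = \left(2 + 0\right) 24 = 2 \cdot 24 = 48$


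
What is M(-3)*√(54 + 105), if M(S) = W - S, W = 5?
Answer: 8*√159 ≈ 100.88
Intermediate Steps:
M(S) = 5 - S
M(-3)*√(54 + 105) = (5 - 1*(-3))*√(54 + 105) = (5 + 3)*√159 = 8*√159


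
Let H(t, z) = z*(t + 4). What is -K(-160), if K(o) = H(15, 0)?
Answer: 0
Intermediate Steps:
H(t, z) = z*(4 + t)
K(o) = 0 (K(o) = 0*(4 + 15) = 0*19 = 0)
-K(-160) = -1*0 = 0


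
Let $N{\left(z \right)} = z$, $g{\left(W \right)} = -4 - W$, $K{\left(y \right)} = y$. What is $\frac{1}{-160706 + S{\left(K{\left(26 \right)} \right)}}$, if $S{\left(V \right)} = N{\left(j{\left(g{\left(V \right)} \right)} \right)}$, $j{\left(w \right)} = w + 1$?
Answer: $- \frac{1}{160735} \approx -6.2214 \cdot 10^{-6}$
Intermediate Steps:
$j{\left(w \right)} = 1 + w$
$S{\left(V \right)} = -3 - V$ ($S{\left(V \right)} = 1 - \left(4 + V\right) = -3 - V$)
$\frac{1}{-160706 + S{\left(K{\left(26 \right)} \right)}} = \frac{1}{-160706 - 29} = \frac{1}{-160735} = - \frac{1}{160735}$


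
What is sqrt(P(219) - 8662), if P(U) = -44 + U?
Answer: 3*I*sqrt(943) ≈ 92.125*I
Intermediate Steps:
sqrt(P(219) - 8662) = sqrt((-44 + 219) - 8662) = sqrt(175 - 8662) = sqrt(-8487) = 3*I*sqrt(943)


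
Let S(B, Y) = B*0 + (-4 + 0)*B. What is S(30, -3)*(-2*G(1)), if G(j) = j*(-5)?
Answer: -1200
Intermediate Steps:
S(B, Y) = -4*B (S(B, Y) = 0 - 4*B = -4*B)
G(j) = -5*j
S(30, -3)*(-2*G(1)) = (-4*30)*(-(-10)) = -(-240)*(-5) = -120*10 = -1200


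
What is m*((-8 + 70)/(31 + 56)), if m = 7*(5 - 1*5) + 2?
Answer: 124/87 ≈ 1.4253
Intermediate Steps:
m = 2 (m = 7*(5 - 5) + 2 = 7*0 + 2 = 0 + 2 = 2)
m*((-8 + 70)/(31 + 56)) = 2*((-8 + 70)/(31 + 56)) = 2*(62/87) = 124/87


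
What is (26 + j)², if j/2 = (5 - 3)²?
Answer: 1156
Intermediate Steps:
j = 8 (j = 2*(5 - 3)² = 2*2² = 2*4 = 8)
(26 + j)² = (26 + 8)² = 34² = 1156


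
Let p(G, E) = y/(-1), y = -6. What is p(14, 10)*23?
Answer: 138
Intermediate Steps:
p(G, E) = 6 (p(G, E) = -6/(-1) = -6*(-1) = 6)
p(14, 10)*23 = 6*23 = 138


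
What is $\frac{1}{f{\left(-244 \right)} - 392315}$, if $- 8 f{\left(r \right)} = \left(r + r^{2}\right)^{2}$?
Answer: $- \frac{1}{439834973} \approx -2.2736 \cdot 10^{-9}$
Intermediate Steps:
$f{\left(r \right)} = - \frac{\left(r + r^{2}\right)^{2}}{8}$
$\frac{1}{f{\left(-244 \right)} - 392315} = \frac{1}{- \frac{\left(-244\right)^{2} \left(1 - 244\right)^{2}}{8} - 392315} = \frac{1}{\left(- \frac{1}{8}\right) 59536 \left(-243\right)^{2} - 392315} = \frac{1}{\left(- \frac{1}{8}\right) 59536 \cdot 59049 - 392315} = \frac{1}{-439442658 - 392315} = \frac{1}{-439834973} = - \frac{1}{439834973}$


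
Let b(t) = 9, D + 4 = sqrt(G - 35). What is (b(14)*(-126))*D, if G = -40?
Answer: 4536 - 5670*I*sqrt(3) ≈ 4536.0 - 9820.7*I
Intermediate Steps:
D = -4 + 5*I*sqrt(3) (D = -4 + sqrt(-40 - 35) = -4 + sqrt(-75) = -4 + 5*I*sqrt(3) ≈ -4.0 + 8.6602*I)
(b(14)*(-126))*D = (9*(-126))*(-4 + 5*I*sqrt(3)) = -1134*(-4 + 5*I*sqrt(3)) = 4536 - 5670*I*sqrt(3)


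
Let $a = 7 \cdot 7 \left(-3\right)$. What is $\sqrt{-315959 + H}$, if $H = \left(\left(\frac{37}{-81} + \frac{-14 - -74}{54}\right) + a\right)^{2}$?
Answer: $\frac{i \sqrt{1932489683}}{81} \approx 542.72 i$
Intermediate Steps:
$a = -147$ ($a = 49 \left(-3\right) = -147$)
$H = \frac{140517316}{6561}$ ($H = \left(\left(\frac{37}{-81} + \frac{-14 - -74}{54}\right) - 147\right)^{2} = \left(\left(37 \left(- \frac{1}{81}\right) + \left(-14 + 74\right) \frac{1}{54}\right) - 147\right)^{2} = \left(\left(- \frac{37}{81} + 60 \cdot \frac{1}{54}\right) - 147\right)^{2} = \left(\left(- \frac{37}{81} + \frac{10}{9}\right) - 147\right)^{2} = \left(\frac{53}{81} - 147\right)^{2} = \left(- \frac{11854}{81}\right)^{2} = \frac{140517316}{6561} \approx 21417.0$)
$\sqrt{-315959 + H} = \sqrt{-315959 + \frac{140517316}{6561}} = \sqrt{- \frac{1932489683}{6561}} = \frac{i \sqrt{1932489683}}{81}$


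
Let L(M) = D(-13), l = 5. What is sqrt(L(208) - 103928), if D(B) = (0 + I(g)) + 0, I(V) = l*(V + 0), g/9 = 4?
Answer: 2*I*sqrt(25937) ≈ 322.1*I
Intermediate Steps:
g = 36 (g = 9*4 = 36)
I(V) = 5*V (I(V) = 5*(V + 0) = 5*V)
D(B) = 180 (D(B) = (0 + 5*36) + 0 = (0 + 180) + 0 = 180 + 0 = 180)
L(M) = 180
sqrt(L(208) - 103928) = sqrt(180 - 103928) = sqrt(-103748) = 2*I*sqrt(25937)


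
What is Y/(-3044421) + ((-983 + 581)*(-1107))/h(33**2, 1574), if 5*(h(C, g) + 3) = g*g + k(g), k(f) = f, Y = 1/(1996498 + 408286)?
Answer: 1086008443808908363/1209963256211367216 ≈ 0.89755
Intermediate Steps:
Y = 1/2404784 ≈ 4.1584e-7
h(C, g) = -3 + g/5 + g**2/5 (h(C, g) = -3 + (g*g + g)/5 = -3 + (g**2 + g)/5 = -3 + (g + g**2)/5 = -3 + (g/5 + g**2/5) = -3 + g/5 + g**2/5)
Y/(-3044421) + ((-983 + 581)*(-1107))/h(33**2, 1574) = (1/2404784)/(-3044421) + ((-983 + 581)*(-1107))/(-3 + (1/5)*1574 + (1/5)*1574**2) = (1/2404784)*(-1/3044421) + (-402*(-1107))/(-3 + 1574/5 + (1/5)*2477476) = -1/7321174910064 + 445014/(-3 + 1574/5 + 2477476/5) = -1/7321174910064 + 445014/495807 = -1/7321174910064 + 445014*(1/495807) = -1/7321174910064 + 148338/165269 = 1086008443808908363/1209963256211367216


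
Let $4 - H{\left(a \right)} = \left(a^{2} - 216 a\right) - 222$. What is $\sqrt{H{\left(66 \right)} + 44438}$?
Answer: $2 \sqrt{13641} \approx 233.59$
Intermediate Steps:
$H{\left(a \right)} = 226 - a^{2} + 216 a$ ($H{\left(a \right)} = 4 - \left(\left(a^{2} - 216 a\right) - 222\right) = 4 - \left(-222 + a^{2} - 216 a\right) = 4 + \left(222 - a^{2} + 216 a\right) = 226 - a^{2} + 216 a$)
$\sqrt{H{\left(66 \right)} + 44438} = \sqrt{\left(226 - 66^{2} + 216 \cdot 66\right) + 44438} = \sqrt{\left(226 - 4356 + 14256\right) + 44438} = \sqrt{10126 + 44438} = \sqrt{54564} = 2 \sqrt{13641}$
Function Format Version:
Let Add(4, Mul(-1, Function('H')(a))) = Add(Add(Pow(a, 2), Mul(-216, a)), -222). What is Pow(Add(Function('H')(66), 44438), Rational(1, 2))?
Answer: Mul(2, Pow(13641, Rational(1, 2))) ≈ 233.59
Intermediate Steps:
Function('H')(a) = Add(226, Mul(-1, Pow(a, 2)), Mul(216, a)) (Function('H')(a) = Add(4, Mul(-1, Add(Add(Pow(a, 2), Mul(-216, a)), -222))) = Add(4, Mul(-1, Add(-222, Pow(a, 2), Mul(-216, a)))) = Add(4, Add(222, Mul(-1, Pow(a, 2)), Mul(216, a))) = Add(226, Mul(-1, Pow(a, 2)), Mul(216, a)))
Pow(Add(Function('H')(66), 44438), Rational(1, 2)) = Pow(Add(Add(226, Mul(-1, Pow(66, 2)), Mul(216, 66)), 44438), Rational(1, 2)) = Pow(Add(Add(226, Mul(-1, 4356), 14256), 44438), Rational(1, 2)) = Pow(Add(Add(226, -4356, 14256), 44438), Rational(1, 2)) = Pow(Add(10126, 44438), Rational(1, 2)) = Pow(54564, Rational(1, 2)) = Mul(2, Pow(13641, Rational(1, 2)))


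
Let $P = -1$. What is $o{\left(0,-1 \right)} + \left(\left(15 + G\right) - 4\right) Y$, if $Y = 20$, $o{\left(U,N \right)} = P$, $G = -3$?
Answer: $159$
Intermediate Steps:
$o{\left(U,N \right)} = -1$
$o{\left(0,-1 \right)} + \left(\left(15 + G\right) - 4\right) Y = -1 + \left(\left(15 - 3\right) - 4\right) 20 = -1 + \left(12 - 4\right) 20 = -1 + 8 \cdot 20 = -1 + 160 = 159$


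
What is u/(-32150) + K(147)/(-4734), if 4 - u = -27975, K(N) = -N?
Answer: -10643878/12683175 ≈ -0.83921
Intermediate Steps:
u = 27979 (u = 4 - 1*(-27975) = 4 + 27975 = 27979)
u/(-32150) + K(147)/(-4734) = 27979/(-32150) - 1*147/(-4734) = 27979*(-1/32150) - 147*(-1/4734) = -27979/32150 + 49/1578 = -10643878/12683175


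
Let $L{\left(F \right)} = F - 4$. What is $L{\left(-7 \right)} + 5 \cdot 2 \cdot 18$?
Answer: $169$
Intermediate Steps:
$L{\left(F \right)} = -4 + F$
$L{\left(-7 \right)} + 5 \cdot 2 \cdot 18 = \left(-4 - 7\right) + 5 \cdot 2 \cdot 18 = -11 + 5 \cdot 36 = -11 + 180 = 169$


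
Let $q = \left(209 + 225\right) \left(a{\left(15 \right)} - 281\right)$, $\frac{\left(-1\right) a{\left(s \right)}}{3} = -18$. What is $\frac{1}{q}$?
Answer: $- \frac{1}{98518} \approx -1.015 \cdot 10^{-5}$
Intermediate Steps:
$a{\left(s \right)} = 54$ ($a{\left(s \right)} = \left(-3\right) \left(-18\right) = 54$)
$q = -98518$ ($q = \left(209 + 225\right) \left(54 - 281\right) = 434 \left(-227\right) = -98518$)
$\frac{1}{q} = \frac{1}{-98518} = - \frac{1}{98518}$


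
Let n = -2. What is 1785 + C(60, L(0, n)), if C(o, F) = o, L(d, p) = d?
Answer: 1845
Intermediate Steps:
1785 + C(60, L(0, n)) = 1785 + 60 = 1845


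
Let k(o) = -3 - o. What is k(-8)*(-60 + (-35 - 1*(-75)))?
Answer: -100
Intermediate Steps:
k(-8)*(-60 + (-35 - 1*(-75))) = (-3 - 1*(-8))*(-60 + (-35 - 1*(-75))) = (-3 + 8)*(-60 + (-35 + 75)) = 5*(-60 + 40) = 5*(-20) = -100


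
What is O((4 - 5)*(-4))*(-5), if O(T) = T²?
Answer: -80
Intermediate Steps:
O((4 - 5)*(-4))*(-5) = ((4 - 5)*(-4))²*(-5) = (-1*(-4))²*(-5) = 4²*(-5) = 16*(-5) = -80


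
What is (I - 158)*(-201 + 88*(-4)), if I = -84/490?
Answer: 437344/5 ≈ 87469.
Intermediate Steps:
I = -6/35 (I = -84*1/490 = -6/35 ≈ -0.17143)
(I - 158)*(-201 + 88*(-4)) = (-6/35 - 158)*(-201 + 88*(-4)) = -5536*(-201 - 352)/35 = -5536/35*(-553) = 437344/5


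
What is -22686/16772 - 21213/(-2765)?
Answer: 20932689/3312470 ≈ 6.3194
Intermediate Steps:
-22686/16772 - 21213/(-2765) = -22686*1/16772 - 21213*(-1/2765) = -11343/8386 + 21213/2765 = 20932689/3312470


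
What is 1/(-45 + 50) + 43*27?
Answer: 5806/5 ≈ 1161.2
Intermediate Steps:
1/(-45 + 50) + 43*27 = 1/5 + 1161 = ⅕ + 1161 = 5806/5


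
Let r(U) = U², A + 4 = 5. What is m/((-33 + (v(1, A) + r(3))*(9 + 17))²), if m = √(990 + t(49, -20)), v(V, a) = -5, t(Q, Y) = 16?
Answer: √1006/5041 ≈ 0.0062919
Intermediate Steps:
A = 1 (A = -4 + 5 = 1)
m = √1006 (m = √(990 + 16) = √1006 ≈ 31.717)
m/((-33 + (v(1, A) + r(3))*(9 + 17))²) = √1006/((-33 + (-5 + 3²)*(9 + 17))²) = √1006/((-33 + (-5 + 9)*26)²) = √1006/((-33 + 4*26)²) = √1006/((-33 + 104)²) = √1006/(71²) = √1006/5041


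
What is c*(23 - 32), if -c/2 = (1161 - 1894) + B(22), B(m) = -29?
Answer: -13716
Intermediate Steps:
c = 1524 (c = -2*((1161 - 1894) - 29) = -2*(-733 - 29) = -2*(-762) = 1524)
c*(23 - 32) = 1524*(23 - 32) = 1524*(-9) = -13716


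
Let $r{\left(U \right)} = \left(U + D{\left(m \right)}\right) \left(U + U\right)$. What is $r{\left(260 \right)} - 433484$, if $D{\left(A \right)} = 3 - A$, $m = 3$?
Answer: $-298284$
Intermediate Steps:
$r{\left(U \right)} = 2 U^{2}$ ($r{\left(U \right)} = \left(U + \left(3 - 3\right)\right) \left(U + U\right) = \left(U + \left(3 - 3\right)\right) 2 U = \left(U + 0\right) 2 U = U 2 U = 2 U^{2}$)
$r{\left(260 \right)} - 433484 = 2 \cdot 260^{2} - 433484 = 2 \cdot 67600 - 433484 = 135200 - 433484 = -298284$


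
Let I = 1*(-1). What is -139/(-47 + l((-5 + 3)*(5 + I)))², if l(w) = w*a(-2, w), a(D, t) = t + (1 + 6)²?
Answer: -139/140625 ≈ -0.00098844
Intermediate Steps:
I = -1
a(D, t) = 49 + t (a(D, t) = t + 7² = t + 49 = 49 + t)
l(w) = w*(49 + w)
-139/(-47 + l((-5 + 3)*(5 + I)))² = -139/(-47 + ((-5 + 3)*(5 - 1))*(49 + (-5 + 3)*(5 - 1)))² = -139/(-47 + (-2*4)*(49 - 2*4))² = -139/(-47 - 8*(49 - 8))² = -139/(-47 - 8*41)² = -139/(-47 - 328)² = -139/((-375)²) = -139/140625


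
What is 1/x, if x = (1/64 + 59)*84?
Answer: 16/79317 ≈ 0.00020172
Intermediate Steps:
x = 79317/16 (x = (1/64 + 59)*84 = (3777/64)*84 = 79317/16 ≈ 4957.3)
1/x = 1/(79317/16) = 16/79317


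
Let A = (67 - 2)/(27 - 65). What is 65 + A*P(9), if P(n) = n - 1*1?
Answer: 975/19 ≈ 51.316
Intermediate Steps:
P(n) = -1 + n (P(n) = n - 1 = -1 + n)
A = -65/38 (A = 65/(-38) = 65*(-1/38) = -65/38 ≈ -1.7105)
65 + A*P(9) = 65 - 65*(-1 + 9)/38 = 65 - 65/38*8 = 65 - 260/19 = 975/19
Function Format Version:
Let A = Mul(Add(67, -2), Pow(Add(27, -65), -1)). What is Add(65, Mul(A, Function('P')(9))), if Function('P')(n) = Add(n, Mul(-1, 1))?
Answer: Rational(975, 19) ≈ 51.316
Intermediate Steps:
Function('P')(n) = Add(-1, n) (Function('P')(n) = Add(n, -1) = Add(-1, n))
A = Rational(-65, 38) (A = Mul(65, Pow(-38, -1)) = Mul(65, Rational(-1, 38)) = Rational(-65, 38) ≈ -1.7105)
Add(65, Mul(A, Function('P')(9))) = Add(65, Mul(Rational(-65, 38), Add(-1, 9))) = Add(65, Mul(Rational(-65, 38), 8)) = Add(65, Rational(-260, 19)) = Rational(975, 19)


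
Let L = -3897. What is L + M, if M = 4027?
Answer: 130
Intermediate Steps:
L + M = -3897 + 4027 = 130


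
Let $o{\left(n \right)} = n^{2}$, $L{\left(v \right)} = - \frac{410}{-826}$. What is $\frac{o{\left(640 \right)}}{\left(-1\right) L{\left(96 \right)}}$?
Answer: $- \frac{33832960}{41} \approx -8.2519 \cdot 10^{5}$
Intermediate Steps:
$L{\left(v \right)} = \frac{205}{413}$ ($L{\left(v \right)} = \left(-410\right) \left(- \frac{1}{826}\right) = \frac{205}{413}$)
$\frac{o{\left(640 \right)}}{\left(-1\right) L{\left(96 \right)}} = \frac{640^{2}}{\left(-1\right) \frac{205}{413}} = \frac{409600}{- \frac{205}{413}} = 409600 \left(- \frac{413}{205}\right) = - \frac{33832960}{41}$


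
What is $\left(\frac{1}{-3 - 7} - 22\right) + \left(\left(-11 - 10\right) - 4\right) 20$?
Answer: $- \frac{5221}{10} \approx -522.1$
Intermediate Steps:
$\left(\frac{1}{-3 - 7} - 22\right) + \left(\left(-11 - 10\right) - 4\right) 20 = \left(\frac{1}{-10} - 22\right) + \left(-21 - 4\right) 20 = \left(- \frac{1}{10} - 22\right) - 500 = - \frac{221}{10} - 500 = - \frac{5221}{10}$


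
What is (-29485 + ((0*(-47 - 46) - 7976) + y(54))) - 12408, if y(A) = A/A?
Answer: -49868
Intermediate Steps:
y(A) = 1
(-29485 + ((0*(-47 - 46) - 7976) + y(54))) - 12408 = (-29485 + ((0*(-47 - 46) - 7976) + 1)) - 12408 = (-29485 + ((0*(-93) - 7976) + 1)) - 12408 = (-29485 + ((0 - 7976) + 1)) - 12408 = (-29485 + (-7976 + 1)) - 12408 = (-29485 - 7975) - 12408 = -37460 - 12408 = -49868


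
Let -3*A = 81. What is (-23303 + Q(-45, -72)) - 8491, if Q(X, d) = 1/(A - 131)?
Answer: -5023453/158 ≈ -31794.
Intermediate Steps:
A = -27 (A = -⅓*81 = -27)
Q(X, d) = -1/158 (Q(X, d) = 1/(-27 - 131) = 1/(-158) = -1/158)
(-23303 + Q(-45, -72)) - 8491 = (-23303 - 1/158) - 8491 = -3681875/158 - 8491 = -5023453/158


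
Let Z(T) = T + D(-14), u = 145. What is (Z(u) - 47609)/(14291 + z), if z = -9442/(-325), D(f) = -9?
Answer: -15428725/4654017 ≈ -3.3151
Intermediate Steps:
Z(T) = -9 + T (Z(T) = T - 9 = -9 + T)
z = 9442/325 (z = -9442*(-1)/325 = -1*(-9442/325) = 9442/325 ≈ 29.052)
(Z(u) - 47609)/(14291 + z) = ((-9 + 145) - 47609)/(14291 + 9442/325) = (136 - 47609)/(4654017/325) = -47473*325/4654017 = -15428725/4654017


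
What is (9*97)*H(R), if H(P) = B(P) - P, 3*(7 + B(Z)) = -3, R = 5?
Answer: -11349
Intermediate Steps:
B(Z) = -8 (B(Z) = -7 + (⅓)*(-3) = -7 - 1 = -8)
H(P) = -8 - P
(9*97)*H(R) = (9*97)*(-8 - 1*5) = 873*(-8 - 5) = 873*(-13) = -11349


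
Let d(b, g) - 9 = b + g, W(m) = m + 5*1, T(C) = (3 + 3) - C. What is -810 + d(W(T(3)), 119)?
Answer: -674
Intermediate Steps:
T(C) = 6 - C
W(m) = 5 + m (W(m) = m + 5 = 5 + m)
d(b, g) = 9 + b + g (d(b, g) = 9 + (b + g) = 9 + b + g)
-810 + d(W(T(3)), 119) = -810 + (9 + (5 + (6 - 1*3)) + 119) = -810 + (9 + (5 + (6 - 3)) + 119) = -810 + (9 + (5 + 3) + 119) = -810 + (9 + 8 + 119) = -810 + 136 = -674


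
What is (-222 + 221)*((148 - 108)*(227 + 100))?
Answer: -13080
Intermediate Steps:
(-222 + 221)*((148 - 108)*(227 + 100)) = -40*327 = -1*13080 = -13080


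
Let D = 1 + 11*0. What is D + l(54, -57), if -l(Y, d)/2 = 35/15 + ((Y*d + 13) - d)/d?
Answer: -2075/19 ≈ -109.21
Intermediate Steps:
l(Y, d) = -14/3 - 2*(13 - d + Y*d)/d (l(Y, d) = -2*(35/15 + ((Y*d + 13) - d)/d) = -2*(35*(1/15) + ((13 + Y*d) - d)/d) = -2*(7/3 + (13 - d + Y*d)/d) = -14/3 - 2*(13 - d + Y*d)/d)
D = 1 (D = 1 + 0 = 1)
D + l(54, -57) = 1 + (-8/3 - 26/(-57) - 2*54) = 1 + (-8/3 - 26*(-1/57) - 108) = 1 + (-8/3 + 26/57 - 108) = 1 - 2094/19 = -2075/19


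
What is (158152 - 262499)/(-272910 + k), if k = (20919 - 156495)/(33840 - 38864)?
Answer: 65529916/171370533 ≈ 0.38239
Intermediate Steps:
k = 16947/628 (k = -135576/(-5024) = -135576*(-1/5024) = 16947/628 ≈ 26.986)
(158152 - 262499)/(-272910 + k) = (158152 - 262499)/(-272910 + 16947/628) = -104347/(-171370533/628) = -104347*(-628/171370533) = 65529916/171370533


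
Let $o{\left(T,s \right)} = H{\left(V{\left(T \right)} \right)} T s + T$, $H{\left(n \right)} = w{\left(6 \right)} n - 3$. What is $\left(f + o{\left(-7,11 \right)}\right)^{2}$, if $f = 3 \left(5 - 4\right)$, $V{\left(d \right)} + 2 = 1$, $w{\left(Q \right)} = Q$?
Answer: $474721$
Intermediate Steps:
$V{\left(d \right)} = -1$ ($V{\left(d \right)} = -2 + 1 = -1$)
$H{\left(n \right)} = -3 + 6 n$ ($H{\left(n \right)} = 6 n - 3 = -3 + 6 n$)
$o{\left(T,s \right)} = T - 9 T s$ ($o{\left(T,s \right)} = \left(-3 + 6 \left(-1\right)\right) T s + T = \left(-3 - 6\right) T s + T = - 9 T s + T = T - 9 T s$)
$f = 3$ ($f = 3 \cdot 1 = 3$)
$\left(f + o{\left(-7,11 \right)}\right)^{2} = \left(3 - 7 \left(1 - 99\right)\right)^{2} = \left(3 - -686\right)^{2} = \left(3 + 686\right)^{2} = 689^{2} = 474721$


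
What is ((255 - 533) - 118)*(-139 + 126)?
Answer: 5148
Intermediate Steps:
((255 - 533) - 118)*(-139 + 126) = (-278 - 118)*(-13) = -396*(-13) = 5148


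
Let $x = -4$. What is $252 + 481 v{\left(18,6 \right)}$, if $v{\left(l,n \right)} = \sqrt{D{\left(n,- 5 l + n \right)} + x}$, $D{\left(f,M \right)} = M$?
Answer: $252 + 962 i \sqrt{22} \approx 252.0 + 4512.2 i$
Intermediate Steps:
$v{\left(l,n \right)} = \sqrt{-4 + n - 5 l}$ ($v{\left(l,n \right)} = \sqrt{\left(- 5 l + n\right) - 4} = \sqrt{\left(n - 5 l\right) - 4} = \sqrt{-4 + n - 5 l}$)
$252 + 481 v{\left(18,6 \right)} = 252 + 481 \sqrt{-4 + 6 - 90} = 252 + 481 \sqrt{-88} = 252 + 481 \cdot 2 i \sqrt{22} = 252 + 962 i \sqrt{22}$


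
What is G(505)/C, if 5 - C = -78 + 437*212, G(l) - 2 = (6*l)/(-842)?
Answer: 673/38968181 ≈ 1.7271e-5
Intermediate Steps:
G(l) = 2 - 3*l/421 (G(l) = 2 + (6*l)/(-842) = 2 + (6*l)*(-1/842) = 2 - 3*l/421)
C = -92561 (C = 5 - (-78 + 437*212) = 5 - (-78 + 92644) = 5 - 1*92566 = 5 - 92566 = -92561)
G(505)/C = (2 - 3/421*505)/(-92561) = (2 - 1515/421)*(-1/92561) = -673/421*(-1/92561) = 673/38968181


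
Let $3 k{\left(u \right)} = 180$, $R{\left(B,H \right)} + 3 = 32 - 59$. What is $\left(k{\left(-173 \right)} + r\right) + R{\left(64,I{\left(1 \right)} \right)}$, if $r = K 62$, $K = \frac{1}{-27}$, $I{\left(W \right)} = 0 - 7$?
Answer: $\frac{748}{27} \approx 27.704$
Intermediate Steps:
$I{\left(W \right)} = -7$ ($I{\left(W \right)} = 0 - 7 = -7$)
$R{\left(B,H \right)} = -30$ ($R{\left(B,H \right)} = -3 + \left(32 - 59\right) = -3 - 27 = -30$)
$k{\left(u \right)} = 60$ ($k{\left(u \right)} = \frac{1}{3} \cdot 180 = 60$)
$K = - \frac{1}{27} \approx -0.037037$
$r = - \frac{62}{27}$ ($r = \left(- \frac{1}{27}\right) 62 = - \frac{62}{27} \approx -2.2963$)
$\left(k{\left(-173 \right)} + r\right) + R{\left(64,I{\left(1 \right)} \right)} = \left(60 - \frac{62}{27}\right) - 30 = \frac{1558}{27} - 30 = \frac{748}{27}$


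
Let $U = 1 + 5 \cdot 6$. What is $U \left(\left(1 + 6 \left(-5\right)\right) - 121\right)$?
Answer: $-4650$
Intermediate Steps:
$U = 31$ ($U = 1 + 30 = 31$)
$U \left(\left(1 + 6 \left(-5\right)\right) - 121\right) = 31 \left(\left(1 + 6 \left(-5\right)\right) - 121\right) = 31 \left(\left(1 - 30\right) - 121\right) = 31 \left(-29 - 121\right) = 31 \left(-150\right) = -4650$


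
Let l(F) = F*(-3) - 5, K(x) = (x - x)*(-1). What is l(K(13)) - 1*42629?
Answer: -42634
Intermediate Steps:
K(x) = 0 (K(x) = 0*(-1) = 0)
l(F) = -5 - 3*F (l(F) = -3*F - 5 = -5 - 3*F)
l(K(13)) - 1*42629 = (-5 - 3*0) - 1*42629 = (-5 + 0) - 42629 = -5 - 42629 = -42634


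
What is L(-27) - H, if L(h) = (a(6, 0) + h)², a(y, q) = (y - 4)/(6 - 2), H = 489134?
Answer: -1953727/4 ≈ -4.8843e+5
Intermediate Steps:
a(y, q) = -1 + y/4 (a(y, q) = (-4 + y)/4 = (-4 + y)*(¼) = -1 + y/4)
L(h) = (½ + h)² (L(h) = ((-1 + (¼)*6) + h)² = ((-1 + 3/2) + h)² = (½ + h)²)
L(-27) - H = (1 + 2*(-27))²/4 - 1*489134 = (1 - 54)²/4 - 489134 = (¼)*(-53)² - 489134 = (¼)*2809 - 489134 = 2809/4 - 489134 = -1953727/4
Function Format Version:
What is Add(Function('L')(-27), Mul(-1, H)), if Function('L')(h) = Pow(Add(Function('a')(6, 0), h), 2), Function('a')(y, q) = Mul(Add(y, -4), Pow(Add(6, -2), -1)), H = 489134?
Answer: Rational(-1953727, 4) ≈ -4.8843e+5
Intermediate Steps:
Function('a')(y, q) = Add(-1, Mul(Rational(1, 4), y)) (Function('a')(y, q) = Mul(Add(-4, y), Pow(4, -1)) = Mul(Add(-4, y), Rational(1, 4)) = Add(-1, Mul(Rational(1, 4), y)))
Function('L')(h) = Pow(Add(Rational(1, 2), h), 2) (Function('L')(h) = Pow(Add(Add(-1, Mul(Rational(1, 4), 6)), h), 2) = Pow(Add(Add(-1, Rational(3, 2)), h), 2) = Pow(Add(Rational(1, 2), h), 2))
Add(Function('L')(-27), Mul(-1, H)) = Add(Mul(Rational(1, 4), Pow(Add(1, Mul(2, -27)), 2)), Mul(-1, 489134)) = Add(Mul(Rational(1, 4), Pow(Add(1, -54), 2)), -489134) = Add(Mul(Rational(1, 4), Pow(-53, 2)), -489134) = Add(Mul(Rational(1, 4), 2809), -489134) = Add(Rational(2809, 4), -489134) = Rational(-1953727, 4)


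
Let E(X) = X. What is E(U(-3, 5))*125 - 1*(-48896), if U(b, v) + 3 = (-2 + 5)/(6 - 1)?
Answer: 48596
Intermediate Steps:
U(b, v) = -12/5 (U(b, v) = -3 + (-2 + 5)/(6 - 1) = -3 + 3/5 = -3 + 3*(⅕) = -3 + ⅗ = -12/5)
E(U(-3, 5))*125 - 1*(-48896) = -12/5*125 - 1*(-48896) = -300 + 48896 = 48596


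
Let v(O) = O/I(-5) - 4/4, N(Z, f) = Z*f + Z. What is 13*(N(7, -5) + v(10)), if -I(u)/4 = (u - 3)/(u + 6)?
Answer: -5967/16 ≈ -372.94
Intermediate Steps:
I(u) = -4*(-3 + u)/(6 + u) (I(u) = -4*(u - 3)/(u + 6) = -4*(-3 + u)/(6 + u))
N(Z, f) = Z + Z*f
v(O) = -1 + O/32 (v(O) = O/((4*(3 - 1*(-5))/(6 - 5))) - 4/4 = O/((4*(3 + 5)/1)) - 4*1/4 = O/((4*1*8)) - 1 = O/32 - 1 = -1 + O/32)
13*(N(7, -5) + v(10)) = 13*(7*(1 - 5) + (-1 + (1/32)*10)) = 13*(7*(-4) + (-1 + 5/16)) = 13*(-28 - 11/16) = 13*(-459/16) = -5967/16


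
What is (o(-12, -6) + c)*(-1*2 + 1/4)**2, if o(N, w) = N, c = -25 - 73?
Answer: -2695/8 ≈ -336.88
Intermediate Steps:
c = -98
(o(-12, -6) + c)*(-1*2 + 1/4)**2 = (-12 - 98)*(-1*2 + 1/4)**2 = -110*(-2 + 1/4)**2 = -110*(-7/4)**2 = -110*49/16 = -2695/8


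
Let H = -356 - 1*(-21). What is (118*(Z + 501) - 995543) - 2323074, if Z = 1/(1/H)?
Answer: -3299029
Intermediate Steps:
H = -335 (H = -356 + 21 = -335)
Z = -335 (Z = 1/(1/(-335)) = 1/(-1/335) = -335)
(118*(Z + 501) - 995543) - 2323074 = (118*(-335 + 501) - 995543) - 2323074 = (118*166 - 995543) - 2323074 = (19588 - 995543) - 2323074 = -975955 - 2323074 = -3299029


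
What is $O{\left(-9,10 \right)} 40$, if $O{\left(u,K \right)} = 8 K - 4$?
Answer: $3040$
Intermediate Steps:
$O{\left(u,K \right)} = -4 + 8 K$
$O{\left(-9,10 \right)} 40 = \left(-4 + 8 \cdot 10\right) 40 = \left(-4 + 80\right) 40 = 76 \cdot 40 = 3040$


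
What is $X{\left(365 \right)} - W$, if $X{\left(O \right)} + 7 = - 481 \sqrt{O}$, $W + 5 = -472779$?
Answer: $472777 - 481 \sqrt{365} \approx 4.6359 \cdot 10^{5}$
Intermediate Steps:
$W = -472784$ ($W = -5 - 472779 = -472784$)
$X{\left(O \right)} = -7 - 481 \sqrt{O}$
$X{\left(365 \right)} - W = \left(-7 - 481 \sqrt{365}\right) - -472784 = \left(-7 - 481 \sqrt{365}\right) + 472784 = 472777 - 481 \sqrt{365}$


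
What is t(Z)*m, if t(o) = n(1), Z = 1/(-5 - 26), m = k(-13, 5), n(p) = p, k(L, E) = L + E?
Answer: -8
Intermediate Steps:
k(L, E) = E + L
m = -8 (m = 5 - 13 = -8)
Z = -1/31 (Z = 1/(-31) = -1/31 ≈ -0.032258)
t(o) = 1
t(Z)*m = 1*(-8) = -8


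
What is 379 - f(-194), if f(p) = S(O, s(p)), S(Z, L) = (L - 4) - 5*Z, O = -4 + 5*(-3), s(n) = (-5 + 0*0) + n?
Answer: 487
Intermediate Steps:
s(n) = -5 + n (s(n) = (-5 + 0) + n = -5 + n)
O = -19 (O = -4 - 15 = -19)
S(Z, L) = -4 + L - 5*Z (S(Z, L) = (-4 + L) - 5*Z = -4 + L - 5*Z)
f(p) = 86 + p (f(p) = -4 + (-5 + p) - 5*(-19) = -4 + (-5 + p) + 95 = 86 + p)
379 - f(-194) = 379 - (86 - 194) = 379 - 1*(-108) = 379 + 108 = 487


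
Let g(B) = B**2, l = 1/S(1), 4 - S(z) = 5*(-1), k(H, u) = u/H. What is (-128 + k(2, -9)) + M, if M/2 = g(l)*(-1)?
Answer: -21469/162 ≈ -132.52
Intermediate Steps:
S(z) = 9 (S(z) = 4 - 5*(-1) = 4 - 1*(-5) = 4 + 5 = 9)
l = 1/9 ≈ 0.11111
M = -2/81 (M = 2*((1/9)**2*(-1)) = 2*((1/81)*(-1)) = 2*(-1/81) = -2/81 ≈ -0.024691)
(-128 + k(2, -9)) + M = (-128 - 9/2) - 2/81 = -265/2 - 2/81 = -21469/162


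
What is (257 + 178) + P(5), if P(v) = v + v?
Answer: 445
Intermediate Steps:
P(v) = 2*v
(257 + 178) + P(5) = (257 + 178) + 2*5 = 435 + 10 = 445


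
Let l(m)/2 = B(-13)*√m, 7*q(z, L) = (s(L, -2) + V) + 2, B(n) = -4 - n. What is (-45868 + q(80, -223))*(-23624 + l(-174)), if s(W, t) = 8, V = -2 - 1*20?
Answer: 7585382912/7 - 5779584*I*√174/7 ≈ 1.0836e+9 - 1.0891e+7*I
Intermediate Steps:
V = -22 (V = -2 - 20 = -22)
q(z, L) = -12/7 (q(z, L) = ((8 - 22) + 2)/7 = (-14 + 2)/7 = (⅐)*(-12) = -12/7)
l(m) = 18*√m (l(m) = 2*((-4 - 1*(-13))*√m) = 2*((-4 + 13)*√m) = 2*(9*√m) = 18*√m)
(-45868 + q(80, -223))*(-23624 + l(-174)) = (-45868 - 12/7)*(-23624 + 18*√(-174)) = -321088*(-23624 + 18*(I*√174))/7 = -321088*(-23624 + 18*I*√174)/7 = 7585382912/7 - 5779584*I*√174/7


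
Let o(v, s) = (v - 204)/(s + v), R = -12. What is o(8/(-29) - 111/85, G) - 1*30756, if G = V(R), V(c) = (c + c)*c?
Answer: -21714888635/706021 ≈ -30757.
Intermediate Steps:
V(c) = 2*c**2 (V(c) = (2*c)*c = 2*c**2)
G = 288 (G = 2*(-12)**2 = 2*144 = 288)
o(v, s) = (-204 + v)/(s + v)
o(8/(-29) - 111/85, G) - 1*30756 = (-204 + (8/(-29) - 111/85))/(288 + (8/(-29) - 111/85)) - 1*30756 = (-204 + (8*(-1/29) - 111*1/85))/(288 + (8*(-1/29) - 111*1/85)) - 30756 = (-204 + (-8/29 - 111/85))/(288 + (-8/29 - 111/85)) - 30756 = (-204 - 3899/2465)/(288 - 3899/2465) - 30756 = -506759/2465/(706021/2465) - 30756 = (2465/706021)*(-506759/2465) - 30756 = -506759/706021 - 30756 = -21714888635/706021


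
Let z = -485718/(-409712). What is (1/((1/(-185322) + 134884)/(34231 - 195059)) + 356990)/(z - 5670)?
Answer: -1828061085276331198384/29028750888233549667 ≈ -62.974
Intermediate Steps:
z = 242859/204856 (z = -485718*(-1/409712) = 242859/204856 ≈ 1.1855)
(1/((1/(-185322) + 134884)/(34231 - 195059)) + 356990)/(z - 5670) = (1/((1/(-185322) + 134884)/(34231 - 195059)) + 356990)/(242859/204856 - 5670) = (1/((-1/185322 + 134884)/(-160828)) + 356990)/(-1161290661/204856) = (1/((24996972647/185322)*(-1/160828)) + 356990)*(-204856/1161290661) = (1/(-24996972647/29804966616) + 356990)*(-204856/1161290661) = (-29804966616/24996972647 + 356990)*(-204856/1161290661) = (8923639460285914/24996972647)*(-204856/1161290661) = -1828061085276331198384/29028750888233549667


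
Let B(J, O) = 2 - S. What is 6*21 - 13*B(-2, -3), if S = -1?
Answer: 87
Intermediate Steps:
B(J, O) = 3 (B(J, O) = 2 - 1*(-1) = 2 + 1 = 3)
6*21 - 13*B(-2, -3) = 6*21 - 13*3 = 126 - 39 = 87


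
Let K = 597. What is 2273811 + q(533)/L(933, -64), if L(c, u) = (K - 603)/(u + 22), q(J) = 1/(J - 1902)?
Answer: 3112847252/1369 ≈ 2.2738e+6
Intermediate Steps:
q(J) = 1/(-1902 + J)
L(c, u) = -6/(22 + u) (L(c, u) = (597 - 603)/(u + 22) = -6/(22 + u))
2273811 + q(533)/L(933, -64) = 2273811 + 1/((-1902 + 533)*((-6/(22 - 64)))) = 2273811 + 1/((-1369)*((-6/(-42)))) = 2273811 - 1/(1369*((-6*(-1/42)))) = 2273811 - 1/(1369*1/7) = 2273811 - 1/1369*7 = 2273811 - 7/1369 = 3112847252/1369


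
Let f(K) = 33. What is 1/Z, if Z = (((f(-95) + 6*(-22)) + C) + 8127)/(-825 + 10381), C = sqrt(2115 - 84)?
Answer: 25571856/21482251 - 9556*sqrt(2031)/64446753 ≈ 1.1837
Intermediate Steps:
C = sqrt(2031) ≈ 45.067
Z = 2007/2389 + sqrt(2031)/9556 (Z = (((33 + 6*(-22)) + sqrt(2031)) + 8127)/(-825 + 10381) = (((33 - 132) + sqrt(2031)) + 8127)/9556 = ((-99 + sqrt(2031)) + 8127)*(1/9556) = (8028 + sqrt(2031))*(1/9556) = 2007/2389 + sqrt(2031)/9556 ≈ 0.84482)
1/Z = 1/(2007/2389 + sqrt(2031)/9556)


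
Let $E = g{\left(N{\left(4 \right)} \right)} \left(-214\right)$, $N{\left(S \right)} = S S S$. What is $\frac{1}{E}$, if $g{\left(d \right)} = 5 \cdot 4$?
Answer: $- \frac{1}{4280} \approx -0.00023364$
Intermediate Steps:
$N{\left(S \right)} = S^{3}$ ($N{\left(S \right)} = S^{2} S = S^{3}$)
$g{\left(d \right)} = 20$
$E = -4280$ ($E = 20 \left(-214\right) = -4280$)
$\frac{1}{E} = \frac{1}{-4280} = - \frac{1}{4280}$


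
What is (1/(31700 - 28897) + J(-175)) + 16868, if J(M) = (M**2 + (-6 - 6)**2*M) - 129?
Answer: 62125693/2803 ≈ 22164.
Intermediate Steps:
J(M) = -129 + M**2 + 144*M (J(M) = (M**2 + (-12)**2*M) - 129 = (M**2 + 144*M) - 129 = -129 + M**2 + 144*M)
(1/(31700 - 28897) + J(-175)) + 16868 = (1/(31700 - 28897) + (-129 + (-175)**2 + 144*(-175))) + 16868 = (1/2803 + (-129 + 30625 - 25200)) + 16868 = (1/2803 + 5296) + 16868 = 14844689/2803 + 16868 = 62125693/2803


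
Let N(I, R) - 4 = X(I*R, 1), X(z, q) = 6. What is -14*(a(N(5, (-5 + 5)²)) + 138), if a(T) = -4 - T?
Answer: -1736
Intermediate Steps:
N(I, R) = 10 (N(I, R) = 4 + 6 = 10)
-14*(a(N(5, (-5 + 5)²)) + 138) = -14*((-4 - 1*10) + 138) = -14*((-4 - 10) + 138) = -14*(-14 + 138) = -14*124 = -1736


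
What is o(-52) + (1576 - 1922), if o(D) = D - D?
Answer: -346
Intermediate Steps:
o(D) = 0
o(-52) + (1576 - 1922) = 0 + (1576 - 1922) = 0 - 346 = -346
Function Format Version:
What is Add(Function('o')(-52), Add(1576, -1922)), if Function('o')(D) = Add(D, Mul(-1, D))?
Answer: -346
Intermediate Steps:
Function('o')(D) = 0
Add(Function('o')(-52), Add(1576, -1922)) = Add(0, Add(1576, -1922)) = Add(0, -346) = -346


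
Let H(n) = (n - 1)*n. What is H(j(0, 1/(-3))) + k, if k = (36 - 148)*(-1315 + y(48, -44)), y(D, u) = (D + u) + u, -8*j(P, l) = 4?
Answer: 607043/4 ≈ 1.5176e+5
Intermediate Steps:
j(P, l) = -½ (j(P, l) = -⅛*4 = -½)
y(D, u) = D + 2*u
H(n) = n*(-1 + n) (H(n) = (-1 + n)*n = n*(-1 + n))
k = 151760 (k = (36 - 148)*(-1315 + (48 + 2*(-44))) = -112*(-1315 + (48 - 88)) = -112*(-1315 - 40) = -112*(-1355) = 151760)
H(j(0, 1/(-3))) + k = -(-1 - ½)/2 + 151760 = -½*(-3/2) + 151760 = ¾ + 151760 = 607043/4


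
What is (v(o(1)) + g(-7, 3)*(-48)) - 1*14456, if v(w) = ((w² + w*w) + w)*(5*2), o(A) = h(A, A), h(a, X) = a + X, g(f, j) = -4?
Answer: -14164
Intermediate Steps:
h(a, X) = X + a
o(A) = 2*A (o(A) = A + A = 2*A)
v(w) = 10*w + 20*w² (v(w) = ((w² + w²) + w)*10 = (2*w² + w)*10 = (w + 2*w²)*10 = 10*w + 20*w²)
(v(o(1)) + g(-7, 3)*(-48)) - 1*14456 = (10*(2*1)*(1 + 2*(2*1)) - 4*(-48)) - 1*14456 = (10*2*(1 + 2*2) + 192) - 14456 = (10*2*(1 + 4) + 192) - 14456 = (10*2*5 + 192) - 14456 = (100 + 192) - 14456 = 292 - 14456 = -14164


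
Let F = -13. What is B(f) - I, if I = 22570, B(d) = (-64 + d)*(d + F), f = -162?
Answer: 16980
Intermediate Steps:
B(d) = (-64 + d)*(-13 + d) (B(d) = (-64 + d)*(d - 13) = (-64 + d)*(-13 + d))
B(f) - I = (832 + (-162)² - 77*(-162)) - 1*22570 = (832 + 26244 + 12474) - 22570 = 39550 - 22570 = 16980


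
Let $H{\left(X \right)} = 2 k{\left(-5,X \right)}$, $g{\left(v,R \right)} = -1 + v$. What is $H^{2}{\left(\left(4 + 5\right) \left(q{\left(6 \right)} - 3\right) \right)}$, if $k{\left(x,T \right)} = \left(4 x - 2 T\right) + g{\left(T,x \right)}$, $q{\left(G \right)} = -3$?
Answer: $4356$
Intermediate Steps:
$k{\left(x,T \right)} = -1 - T + 4 x$ ($k{\left(x,T \right)} = \left(4 x - 2 T\right) + \left(-1 + T\right) = \left(- 2 T + 4 x\right) + \left(-1 + T\right) = -1 - T + 4 x$)
$H{\left(X \right)} = -42 - 2 X$ ($H{\left(X \right)} = 2 \left(-1 - X + 4 \left(-5\right)\right) = 2 \left(-1 - X - 20\right) = 2 \left(-21 - X\right) = -42 - 2 X$)
$H^{2}{\left(\left(4 + 5\right) \left(q{\left(6 \right)} - 3\right) \right)} = \left(-42 - 2 \left(4 + 5\right) \left(-3 - 3\right)\right)^{2} = \left(-42 - 2 \cdot 9 \left(-6\right)\right)^{2} = \left(-42 - -108\right)^{2} = \left(-42 + 108\right)^{2} = 66^{2} = 4356$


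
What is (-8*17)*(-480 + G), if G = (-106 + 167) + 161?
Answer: 35088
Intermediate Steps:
G = 222 (G = 61 + 161 = 222)
(-8*17)*(-480 + G) = (-8*17)*(-480 + 222) = -136*(-258) = 35088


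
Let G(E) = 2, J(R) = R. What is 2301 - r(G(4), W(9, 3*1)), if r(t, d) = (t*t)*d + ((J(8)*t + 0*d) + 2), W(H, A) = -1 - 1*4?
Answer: 2303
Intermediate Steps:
W(H, A) = -5 (W(H, A) = -1 - 4 = -5)
r(t, d) = 2 + 8*t + d*t**2 (r(t, d) = (t*t)*d + ((8*t + 0*d) + 2) = t**2*d + ((8*t + 0) + 2) = d*t**2 + (8*t + 2) = d*t**2 + (2 + 8*t) = 2 + 8*t + d*t**2)
2301 - r(G(4), W(9, 3*1)) = 2301 - (2 + 8*2 - 5*2**2) = 2301 - (2 + 16 - 5*4) = 2301 - (2 + 16 - 20) = 2301 - 1*(-2) = 2301 + 2 = 2303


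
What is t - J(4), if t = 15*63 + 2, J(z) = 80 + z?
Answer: 863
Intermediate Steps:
t = 947 (t = 945 + 2 = 947)
t - J(4) = 947 - (80 + 4) = 947 - 1*84 = 947 - 84 = 863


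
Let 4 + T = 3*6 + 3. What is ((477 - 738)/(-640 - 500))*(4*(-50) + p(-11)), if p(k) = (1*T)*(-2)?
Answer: -10179/190 ≈ -53.574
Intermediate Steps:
T = 17 (T = -4 + (3*6 + 3) = -4 + (18 + 3) = -4 + 21 = 17)
p(k) = -34 (p(k) = (1*17)*(-2) = 17*(-2) = -34)
((477 - 738)/(-640 - 500))*(4*(-50) + p(-11)) = ((477 - 738)/(-640 - 500))*(4*(-50) - 34) = (-261/(-1140))*(-200 - 34) = -261*(-1/1140)*(-234) = (87/380)*(-234) = -10179/190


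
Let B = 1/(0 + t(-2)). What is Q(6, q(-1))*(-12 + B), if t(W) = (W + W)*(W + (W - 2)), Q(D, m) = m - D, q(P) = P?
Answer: 2009/24 ≈ 83.708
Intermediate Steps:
t(W) = 2*W*(-2 + 2*W) (t(W) = (2*W)*(W + (-2 + W)) = (2*W)*(-2 + 2*W) = 2*W*(-2 + 2*W))
B = 1/24 (B = 1/(0 + 4*(-2)*(-1 - 2)) = 1/(0 + 4*(-2)*(-3)) = 1/(0 + 24) = 1/24 ≈ 0.041667)
Q(6, q(-1))*(-12 + B) = (-1 - 1*6)*(-12 + 1/24) = (-1 - 6)*(-287/24) = -7*(-287/24) = 2009/24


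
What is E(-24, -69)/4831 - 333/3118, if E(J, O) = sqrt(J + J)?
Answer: -333/3118 + 4*I*sqrt(3)/4831 ≈ -0.1068 + 0.0014341*I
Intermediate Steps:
E(J, O) = sqrt(2)*sqrt(J) (E(J, O) = sqrt(2*J) = sqrt(2)*sqrt(J))
E(-24, -69)/4831 - 333/3118 = (sqrt(2)*sqrt(-24))/4831 - 333/3118 = (sqrt(2)*(2*I*sqrt(6)))*(1/4831) - 333*1/3118 = (4*I*sqrt(3))*(1/4831) - 333/3118 = 4*I*sqrt(3)/4831 - 333/3118 = -333/3118 + 4*I*sqrt(3)/4831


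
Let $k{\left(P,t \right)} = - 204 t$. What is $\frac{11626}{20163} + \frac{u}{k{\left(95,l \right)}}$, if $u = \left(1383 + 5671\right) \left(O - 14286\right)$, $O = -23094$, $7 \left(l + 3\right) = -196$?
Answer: $- \frac{443039706328}{10625901} \approx -41694.0$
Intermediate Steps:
$l = -31$ ($l = -3 + \frac{1}{7} \left(-196\right) = -3 - 28 = -31$)
$u = -263678520$ ($u = \left(1383 + 5671\right) \left(-23094 - 14286\right) = 7054 \left(-37380\right) = -263678520$)
$\frac{11626}{20163} + \frac{u}{k{\left(95,l \right)}} = \frac{11626}{20163} - \frac{263678520}{\left(-204\right) \left(-31\right)} = 11626 \cdot \frac{1}{20163} - \frac{263678520}{6324} = \frac{11626}{20163} - \frac{21973210}{527} = - \frac{443039706328}{10625901}$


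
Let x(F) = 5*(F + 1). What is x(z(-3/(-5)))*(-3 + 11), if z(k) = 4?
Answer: 200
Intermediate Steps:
x(F) = 5 + 5*F (x(F) = 5*(1 + F) = 5 + 5*F)
x(z(-3/(-5)))*(-3 + 11) = (5 + 5*4)*(-3 + 11) = (5 + 20)*8 = 25*8 = 200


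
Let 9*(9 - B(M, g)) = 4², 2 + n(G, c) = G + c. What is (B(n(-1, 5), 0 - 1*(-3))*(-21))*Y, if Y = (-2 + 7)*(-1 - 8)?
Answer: 6825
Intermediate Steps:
n(G, c) = -2 + G + c (n(G, c) = -2 + (G + c) = -2 + G + c)
B(M, g) = 65/9 (B(M, g) = 9 - ⅑*4² = 9 - ⅑*16 = 9 - 16/9 = 65/9)
Y = -45 (Y = 5*(-9) = -45)
(B(n(-1, 5), 0 - 1*(-3))*(-21))*Y = ((65/9)*(-21))*(-45) = -455/3*(-45) = 6825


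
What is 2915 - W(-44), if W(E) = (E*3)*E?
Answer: -2893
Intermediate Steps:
W(E) = 3*E² (W(E) = (3*E)*E = 3*E²)
2915 - W(-44) = 2915 - 3*(-44)² = 2915 - 3*1936 = 2915 - 1*5808 = 2915 - 5808 = -2893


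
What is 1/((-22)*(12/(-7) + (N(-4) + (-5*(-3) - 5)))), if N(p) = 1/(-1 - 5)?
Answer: -21/3751 ≈ -0.0055985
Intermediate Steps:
N(p) = -⅙ (N(p) = 1/(-6) = -⅙)
1/((-22)*(12/(-7) + (N(-4) + (-5*(-3) - 5)))) = 1/((-22)*(12/(-7) + (-⅙ + (-5*(-3) - 5)))) = -1/(22*(12*(-⅐) + (-⅙ + (15 - 5)))) = -1/(22*(-12/7 + (-⅙ + 10))) = -1/(22*(-12/7 + 59/6)) = -1/(22*341/42) = -1/22*42/341 = -21/3751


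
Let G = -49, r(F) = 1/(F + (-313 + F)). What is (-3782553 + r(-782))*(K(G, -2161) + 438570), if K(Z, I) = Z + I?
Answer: -3098091410865520/1877 ≈ -1.6506e+12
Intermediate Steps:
r(F) = 1/(-313 + 2*F)
K(Z, I) = I + Z
(-3782553 + r(-782))*(K(G, -2161) + 438570) = (-3782553 + 1/(-313 + 2*(-782)))*((-2161 - 49) + 438570) = (-3782553 + 1/(-313 - 1564))*(-2210 + 438570) = (-3782553 + 1/(-1877))*436360 = (-3782553 - 1/1877)*436360 = -7099851982/1877*436360 = -3098091410865520/1877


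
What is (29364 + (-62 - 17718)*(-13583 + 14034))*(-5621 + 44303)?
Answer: -309046589712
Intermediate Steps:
(29364 + (-62 - 17718)*(-13583 + 14034))*(-5621 + 44303) = (29364 - 17780*451)*38682 = (29364 - 8018780)*38682 = -7989416*38682 = -309046589712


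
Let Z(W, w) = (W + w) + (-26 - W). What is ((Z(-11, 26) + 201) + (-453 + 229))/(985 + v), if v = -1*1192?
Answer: 1/9 ≈ 0.11111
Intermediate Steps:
Z(W, w) = -26 + w
v = -1192
((Z(-11, 26) + 201) + (-453 + 229))/(985 + v) = (((-26 + 26) + 201) + (-453 + 229))/(985 - 1192) = ((0 + 201) - 224)/(-207) = (201 - 224)*(-1/207) = -23*(-1/207) = 1/9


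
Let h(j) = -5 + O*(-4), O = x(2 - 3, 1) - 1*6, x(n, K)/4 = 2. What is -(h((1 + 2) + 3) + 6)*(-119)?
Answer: -833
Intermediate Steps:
x(n, K) = 8 (x(n, K) = 4*2 = 8)
O = 2 (O = 8 - 1*6 = 8 - 6 = 2)
h(j) = -13 (h(j) = -5 + 2*(-4) = -5 - 8 = -13)
-(h((1 + 2) + 3) + 6)*(-119) = -(-13 + 6)*(-119) = -1*(-7)*(-119) = 7*(-119) = -833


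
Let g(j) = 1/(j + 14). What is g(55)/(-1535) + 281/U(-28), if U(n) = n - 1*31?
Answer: -29762174/6248985 ≈ -4.7627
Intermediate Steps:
g(j) = 1/(14 + j)
U(n) = -31 + n (U(n) = n - 31 = -31 + n)
g(55)/(-1535) + 281/U(-28) = 1/((14 + 55)*(-1535)) + 281/(-31 - 28) = -1/1535/69 + 281/(-59) = (1/69)*(-1/1535) + 281*(-1/59) = -1/105915 - 281/59 = -29762174/6248985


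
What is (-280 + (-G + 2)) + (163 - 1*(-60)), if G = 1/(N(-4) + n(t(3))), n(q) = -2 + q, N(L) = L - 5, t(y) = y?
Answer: -439/8 ≈ -54.875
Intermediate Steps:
N(L) = -5 + L
G = -⅛ (G = 1/((-5 - 4) + (-2 + 3)) = 1/(-9 + 1) = 1/(-8) = -⅛ ≈ -0.12500)
(-280 + (-G + 2)) + (163 - 1*(-60)) = (-280 + (-1*(-⅛) + 2)) + (163 - 1*(-60)) = (-280 + (⅛ + 2)) + (163 + 60) = (-280 + 17/8) + 223 = -2223/8 + 223 = -439/8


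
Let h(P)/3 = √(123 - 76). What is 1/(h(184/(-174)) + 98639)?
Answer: 98639/9729651898 - 3*√47/9729651898 ≈ 1.0136e-5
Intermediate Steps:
h(P) = 3*√47 (h(P) = 3*√(123 - 76) = 3*√47)
1/(h(184/(-174)) + 98639) = 1/(3*√47 + 98639) = 1/(98639 + 3*√47)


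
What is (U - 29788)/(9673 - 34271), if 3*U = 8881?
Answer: 80483/73794 ≈ 1.0906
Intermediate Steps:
U = 8881/3 (U = (⅓)*8881 = 8881/3 ≈ 2960.3)
(U - 29788)/(9673 - 34271) = (8881/3 - 29788)/(9673 - 34271) = -80483/3/(-24598) = -80483/3*(-1/24598) = 80483/73794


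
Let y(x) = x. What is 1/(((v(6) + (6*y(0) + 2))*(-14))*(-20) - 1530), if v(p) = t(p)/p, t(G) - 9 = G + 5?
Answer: -3/110 ≈ -0.027273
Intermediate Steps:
t(G) = 14 + G (t(G) = 9 + (G + 5) = 9 + (5 + G) = 14 + G)
v(p) = (14 + p)/p
1/(((v(6) + (6*y(0) + 2))*(-14))*(-20) - 1530) = 1/((((14 + 6)/6 + (6*0 + 2))*(-14))*(-20) - 1530) = 1/((((1/6)*20 + (0 + 2))*(-14))*(-20) - 1530) = 1/(((10/3 + 2)*(-14))*(-20) - 1530) = 1/(((16/3)*(-14))*(-20) - 1530) = 1/(-224/3*(-20) - 1530) = 1/(4480/3 - 1530) = 1/(-110/3) = -3/110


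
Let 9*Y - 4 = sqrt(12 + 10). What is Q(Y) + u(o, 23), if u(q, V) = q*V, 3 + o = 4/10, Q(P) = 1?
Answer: -294/5 ≈ -58.800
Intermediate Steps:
Y = 4/9 + sqrt(22)/9 (Y = 4/9 + sqrt(12 + 10)/9 = 4/9 + sqrt(22)/9 ≈ 0.96560)
o = -13/5 (o = -3 + 4/10 = -3 + 4*(1/10) = -3 + 2/5 = -13/5 ≈ -2.6000)
u(q, V) = V*q
Q(Y) + u(o, 23) = 1 + 23*(-13/5) = 1 - 299/5 = -294/5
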